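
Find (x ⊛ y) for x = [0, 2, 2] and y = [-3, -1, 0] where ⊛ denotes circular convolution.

(x ⊛ y)[n] = Σ(m=0 to 2) x[m] · y[(n-m) mod 3]

Computing each output sample:
(x ⊛ y)[0] = -2
(x ⊛ y)[1] = -6
(x ⊛ y)[2] = -8

x ⊛ y = [-2, -6, -8]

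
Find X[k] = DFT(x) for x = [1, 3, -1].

X[k] = Σ(n=0 to 2) x[n] · ω_3^(nk)
where ω_3 = e^(-2πi/3)

Computing each X[k]:
X[0] = 3
X[1] = -3.4641i
X[2] = 3.4641i

X = [3, -3.4641i, 3.4641i]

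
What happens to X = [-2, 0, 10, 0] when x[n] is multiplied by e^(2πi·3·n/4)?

Modulation property: DFT(ω_4^(-3n)·x[n]) = X[(k-3) mod 4], so circularly shift X by 3 positions.

X[k-3] = [0, 10, 0, -2]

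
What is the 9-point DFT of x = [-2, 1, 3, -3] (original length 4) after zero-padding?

Original 4-point DFT: [-1, -5-4i, 3, -5+4i]
Zero-padded 9-point DFT provides frequency interpolation.

DFT_9([x, 0, ...]) = [-1, 0.7870-0.9991i, -3.1454-4.6089i, -7.0000+1.7321i, 0.8584+4.1844i, 0.8584-4.1844i, -7.0000-1.7321i, -3.1454+4.6089i, 0.7870+0.9991i]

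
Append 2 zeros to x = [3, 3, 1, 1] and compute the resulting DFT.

Original 4-point DFT: [8, 2-2i, 0, 2+2i]
Zero-padded 6-point DFT provides frequency interpolation.

DFT_6([x, 0, ...]) = [8, 3.0000-3.4641i, 2.0000-1.7321i, 0, 2.0000+1.7321i, 3.0000+3.4641i]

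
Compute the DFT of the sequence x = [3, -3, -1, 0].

X[k] = Σ(n=0 to 3) x[n] · ω_4^(nk)
where ω_4 = e^(-2πi/4)

Computing each X[k]:
X[0] = -1
X[1] = 4+3i
X[2] = 5
X[3] = 4-3i

X = [-1, 4+3i, 5, 4-3i]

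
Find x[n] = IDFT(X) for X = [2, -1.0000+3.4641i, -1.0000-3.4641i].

x[n] = (1/3) Σ(k=0 to 2) X[k] · e^(2πikn/3)

Computing each x[n]:
x[0] = 0
x[1] = -1
x[2] = 3

x = [0, -1, 3]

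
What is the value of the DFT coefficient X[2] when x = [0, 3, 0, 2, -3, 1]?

X[2] = Σ(n=0 to 5) x[n] · ω_6^(2n) where ω_6 = e^(-2πi/6)
= (0)·ω_6^0 + (3)·ω_6^2 + (0)·ω_6^4 + (2)·ω_6^6 + (-3)·ω_6^8 + (1)·ω_6^10

X[2] = 1.5000+0.8660i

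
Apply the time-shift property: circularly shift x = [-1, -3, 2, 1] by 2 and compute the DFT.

Time shift by 2: X_shifted[k] = ω_4^(2k) · X[k]
Shifted x = [2, 1, -1, -3]

DFT(x[n-2]) = [-1, 3-4i, 3, 3+4i]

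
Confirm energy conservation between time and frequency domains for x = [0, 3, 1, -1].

Time domain:
Σ|x[n]|² = |0|² + |3|² + |1|² + |-1|² = 11.0000

Frequency domain:
(1/4)Σ|X[k]|² = (1/4)(|3|² + |-1-4i|² + |-1|² + |-1+4i|²) = (1/4)·44.0000 = 11.0000

Both sides agree, confirming Parseval's theorem.

Σ|x[n]|² = (1/N)Σ|X[k]|² = 11.0000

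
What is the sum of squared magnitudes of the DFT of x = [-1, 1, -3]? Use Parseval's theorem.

Parseval: Σ|x[n]|² = (1/N)Σ|X[k]|², so Σ|X[k]|² = N·Σ|x[n]|² = 3·11.0000

Σ|X[k]|² = N·Σ|x[n]|² = 3·11.0000 = 33.0000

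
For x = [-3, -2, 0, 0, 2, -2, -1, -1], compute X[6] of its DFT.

X[6] = Σ(n=0 to 7) x[n] · ω_8^(6n) where ω_8 = e^(-2πi/8)
= (-3)·ω_8^0 + (-2)·ω_8^6 + (0)·ω_8^12 + (0)·ω_8^18 + (2)·ω_8^24 + (-2)·ω_8^30 + (-1)·ω_8^36 + (-1)·ω_8^42

X[6] = -3i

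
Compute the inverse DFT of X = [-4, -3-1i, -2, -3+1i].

x[n] = (1/4) Σ(k=0 to 3) X[k] · e^(2πikn/4)

Computing each x[n]:
x[0] = -3
x[1] = 0
x[2] = 0
x[3] = -1

x = [-3, 0, 0, -1]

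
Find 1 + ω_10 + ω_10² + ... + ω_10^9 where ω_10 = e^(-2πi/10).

Sum of all nth roots of unity equals 0 for n > 1 (geometric series with r ≠ 1).

0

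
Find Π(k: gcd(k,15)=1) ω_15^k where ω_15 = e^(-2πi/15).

The primitive 15th roots of unity are ω_15^k for k coprime to 15: k ∈ {1, 2, 4, 7, 8, 11, 13, 14}
Their product equals the constant term of the cyclotomic polynomial Φ_15(x) up to sign.
For n ≥ 3, the product of all primitive nth roots of unity is 1. (For n=1 it is 1; for n=2 it is -1.)

1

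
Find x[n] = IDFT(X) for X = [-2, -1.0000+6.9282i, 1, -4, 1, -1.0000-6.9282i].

x[n] = (1/6) Σ(k=0 to 5) X[k] · e^(2πikn/6)

Computing each x[n]:
x[0] = -1
x[1] = -2
x[2] = -3
x[3] = 1
x[4] = 1
x[5] = 2

x = [-1, -2, -3, 1, 1, 2]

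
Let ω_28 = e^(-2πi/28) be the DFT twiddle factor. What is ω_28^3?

ω_28^3 = e^(-2πi·3/28)
= cos(-2π·3/28) + i·sin(-2π·3/28)
= cos(-6π/28) + i·sin(-6π/28)

ω_28^3 = cos(-6π/28) + i·sin(-6π/28) = 0.7818-0.6235i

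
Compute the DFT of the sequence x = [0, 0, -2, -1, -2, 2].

X[k] = Σ(n=0 to 5) x[n] · ω_6^(nk)
where ω_6 = e^(-2πi/6)

Computing each X[k]:
X[0] = -3
X[1] = 4.0000+1.7321i
X[2] = 1.7321i
X[3] = -5
X[4] = -1.7321i
X[5] = 4.0000-1.7321i

X = [-3, 4.0000+1.7321i, 1.7321i, -5, -1.7321i, 4.0000-1.7321i]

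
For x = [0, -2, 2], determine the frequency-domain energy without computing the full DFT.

Parseval: Σ|x[n]|² = (1/N)Σ|X[k]|², so Σ|X[k]|² = N·Σ|x[n]|² = 3·8.0000

Σ|X[k]|² = N·Σ|x[n]|² = 3·8.0000 = 24.0000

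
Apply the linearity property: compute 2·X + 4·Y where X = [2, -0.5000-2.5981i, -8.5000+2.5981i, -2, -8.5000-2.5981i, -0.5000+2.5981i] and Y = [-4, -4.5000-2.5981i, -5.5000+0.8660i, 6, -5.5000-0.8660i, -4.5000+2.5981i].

By linearity: DFT(2x + 4y) = 2·DFT(x) + 4·DFT(y)
= 2·[2, -0.5000-2.5981i, -8.5000+2.5981i, -2, -8.5000-2.5981i, -0.5000+2.5981i] + 4·[-4, -4.5000-2.5981i, -5.5000+0.8660i, 6, -5.5000-0.8660i, -4.5000+2.5981i]

Computing element-wise:
Z[0] = 2·(2) + 4·(-4) = -12
Z[1] = 2·(-0.5000-2.5981i) + 4·(-4.5000-2.5981i) = -19.0000-15.5886i
Z[2] = 2·(-8.5000+2.5981i) + 4·(-5.5000+0.8660i) = -39.0000+8.6602i
Z[3] = 2·(-2) + 4·(6) = 20
Z[4] = 2·(-8.5000-2.5981i) + 4·(-5.5000-0.8660i) = -39.0000-8.6602i
Z[5] = 2·(-0.5000+2.5981i) + 4·(-4.5000+2.5981i) = -19.0000+15.5886i

DFT(2x + 4y) = 2·X + 4·Y = [-12, -19.0000-15.5886i, -39.0000+8.6602i, 20, -39.0000-8.6602i, -19.0000+15.5886i]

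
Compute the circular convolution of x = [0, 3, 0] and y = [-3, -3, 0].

(x ⊛ y)[n] = Σ(m=0 to 2) x[m] · y[(n-m) mod 3]

Computing each output sample:
(x ⊛ y)[0] = 0
(x ⊛ y)[1] = -9
(x ⊛ y)[2] = -9

x ⊛ y = [0, -9, -9]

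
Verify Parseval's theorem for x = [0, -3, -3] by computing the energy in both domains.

Time domain:
Σ|x[n]|² = |0|² + |-3|² + |-3|² = 18.0000

Frequency domain:
(1/3)Σ|X[k]|² = (1/3)(|-6|² + |3|² + |3|²) = (1/3)·54.0000 = 18.0000

Both sides agree, confirming Parseval's theorem.

Σ|x[n]|² = (1/N)Σ|X[k]|² = 18.0000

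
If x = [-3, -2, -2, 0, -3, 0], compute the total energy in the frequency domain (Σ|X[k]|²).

Parseval: Σ|x[n]|² = (1/N)Σ|X[k]|², so Σ|X[k]|² = N·Σ|x[n]|² = 6·26.0000

Σ|X[k]|² = N·Σ|x[n]|² = 6·26.0000 = 156.0000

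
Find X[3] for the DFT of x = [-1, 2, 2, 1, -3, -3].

X[3] = Σ(n=0 to 5) x[n] · ω_6^(3n) where ω_6 = e^(-2πi/6)
= (-1)·ω_6^0 + (2)·ω_6^3 + (2)·ω_6^6 + (1)·ω_6^9 + (-3)·ω_6^12 + (-3)·ω_6^15

X[3] = -2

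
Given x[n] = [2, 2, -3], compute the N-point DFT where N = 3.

X[k] = Σ(n=0 to 2) x[n] · ω_3^(nk)
where ω_3 = e^(-2πi/3)

Computing each X[k]:
X[0] = 1
X[1] = 2.5000-4.3301i
X[2] = 2.5000+4.3301i

X = [1, 2.5000-4.3301i, 2.5000+4.3301i]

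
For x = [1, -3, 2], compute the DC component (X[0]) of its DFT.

X[0] = Σ(n=0 to 2) x[n] · ω_3^0 = Σ x[n]
= (1) + (-3) + (2)

X[0] = 0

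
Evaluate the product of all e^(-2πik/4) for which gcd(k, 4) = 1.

The primitive 4th roots of unity are ω_4^k for k coprime to 4: k ∈ {1, 3}
Their product equals the constant term of the cyclotomic polynomial Φ_4(x) up to sign.
For n ≥ 3, the product of all primitive nth roots of unity is 1. (For n=1 it is 1; for n=2 it is -1.)

1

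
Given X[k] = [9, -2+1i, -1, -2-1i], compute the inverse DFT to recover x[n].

x[n] = (1/4) Σ(k=0 to 3) X[k] · e^(2πikn/4)

Computing each x[n]:
x[0] = 1
x[1] = 2
x[2] = 3
x[3] = 3

x = [1, 2, 3, 3]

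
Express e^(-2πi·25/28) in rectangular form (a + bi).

ω_28^25 = e^(-2πi·25/28)
= cos(-2π·25/28) + i·sin(-2π·25/28)
= cos(-50π/28) + i·sin(-50π/28)

ω_28^25 = cos(-50π/28) + i·sin(-50π/28) = 0.7818+0.6235i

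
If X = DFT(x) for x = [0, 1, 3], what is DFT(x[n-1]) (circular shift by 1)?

Time shift by 1: X_shifted[k] = ω_3^(1k) · X[k]
Shifted x = [3, 0, 1]

DFT(x[n-1]) = [4, 2.5000+0.8660i, 2.5000-0.8660i]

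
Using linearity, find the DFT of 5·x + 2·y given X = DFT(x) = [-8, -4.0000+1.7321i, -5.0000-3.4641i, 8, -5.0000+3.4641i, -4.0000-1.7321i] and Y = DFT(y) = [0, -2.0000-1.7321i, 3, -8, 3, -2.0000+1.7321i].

By linearity: DFT(5x + 2y) = 5·DFT(x) + 2·DFT(y)
= 5·[-8, -4.0000+1.7321i, -5.0000-3.4641i, 8, -5.0000+3.4641i, -4.0000-1.7321i] + 2·[0, -2.0000-1.7321i, 3, -8, 3, -2.0000+1.7321i]

Computing element-wise:
Z[0] = 5·(-8) + 2·(0) = -40
Z[1] = 5·(-4.0000+1.7321i) + 2·(-2.0000-1.7321i) = -24.0000+5.1963i
Z[2] = 5·(-5.0000-3.4641i) + 2·(3) = -19.0000-17.3205i
Z[3] = 5·(8) + 2·(-8) = 24
Z[4] = 5·(-5.0000+3.4641i) + 2·(3) = -19.0000+17.3205i
Z[5] = 5·(-4.0000-1.7321i) + 2·(-2.0000+1.7321i) = -24.0000-5.1963i

DFT(5x + 2y) = 5·X + 2·Y = [-40, -24.0000+5.1963i, -19.0000-17.3205i, 24, -19.0000+17.3205i, -24.0000-5.1963i]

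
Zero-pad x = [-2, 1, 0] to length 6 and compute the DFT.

Original 3-point DFT: [-1, -2.5000-0.8660i, -2.5000+0.8660i]
Zero-padded 6-point DFT provides frequency interpolation.

DFT_6([x, 0, ...]) = [-1, -1.5000-0.8660i, -2.5000-0.8660i, -3, -2.5000+0.8660i, -1.5000+0.8660i]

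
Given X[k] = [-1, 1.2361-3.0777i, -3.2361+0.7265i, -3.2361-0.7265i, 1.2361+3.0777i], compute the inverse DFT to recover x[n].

x[n] = (1/5) Σ(k=0 to 4) X[k] · e^(2πikn/5)

Computing each x[n]:
x[0] = -1
x[1] = 2
x[2] = 0
x[3] = -2
x[4] = 0

x = [-1, 2, 0, -2, 0]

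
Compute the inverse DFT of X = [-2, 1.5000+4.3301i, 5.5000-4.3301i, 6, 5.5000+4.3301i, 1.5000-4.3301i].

x[n] = (1/6) Σ(k=0 to 5) X[k] · e^(2πikn/6)

Computing each x[n]:
x[0] = 3
x[1] = -2
x[2] = -3
x[3] = 0
x[4] = 2
x[5] = -2

x = [3, -2, -3, 0, 2, -2]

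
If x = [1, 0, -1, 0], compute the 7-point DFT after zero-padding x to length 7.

Original 4-point DFT: [0, 2, 0, 2]
Zero-padded 7-point DFT provides frequency interpolation.

DFT_7([x, 0, ...]) = [0, 1.2225+0.9749i, 1.9010-0.4339i, 0.3765-0.7818i, 0.3765+0.7818i, 1.9010+0.4339i, 1.2225-0.9749i]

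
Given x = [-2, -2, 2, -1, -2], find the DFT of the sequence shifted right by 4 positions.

Time shift by 4: X_shifted[k] = ω_5^(4k) · X[k]
Shifted x = [-2, 2, -1, -2, -2]

DFT(x[n-4]) = [-5, 0.4271-4.3920i, -2.9271-1.4001i, -2.9271+1.4001i, 0.4271+4.3920i]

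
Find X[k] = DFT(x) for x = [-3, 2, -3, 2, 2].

X[k] = Σ(n=0 to 4) x[n] · ω_5^(nk)
where ω_5 = e^(-2πi/5)

Computing each X[k]:
X[0] = 0
X[1] = -0.9549+2.9389i
X[2] = -6.5451-4.7553i
X[3] = -6.5451+4.7553i
X[4] = -0.9549-2.9389i

X = [0, -0.9549+2.9389i, -6.5451-4.7553i, -6.5451+4.7553i, -0.9549-2.9389i]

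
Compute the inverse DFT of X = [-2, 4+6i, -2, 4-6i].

x[n] = (1/4) Σ(k=0 to 3) X[k] · e^(2πikn/4)

Computing each x[n]:
x[0] = 1
x[1] = -3
x[2] = -3
x[3] = 3

x = [1, -3, -3, 3]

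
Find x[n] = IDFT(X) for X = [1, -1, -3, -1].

x[n] = (1/4) Σ(k=0 to 3) X[k] · e^(2πikn/4)

Computing each x[n]:
x[0] = -1
x[1] = 1
x[2] = 0
x[3] = 1

x = [-1, 1, 0, 1]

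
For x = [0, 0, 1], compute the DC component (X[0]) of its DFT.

X[0] = Σ(n=0 to 2) x[n] · ω_3^0 = Σ x[n]
= (0) + (0) + (1)

X[0] = 1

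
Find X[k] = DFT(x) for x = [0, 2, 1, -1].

X[k] = Σ(n=0 to 3) x[n] · ω_4^(nk)
where ω_4 = e^(-2πi/4)

Computing each X[k]:
X[0] = 2
X[1] = -1-3i
X[2] = 0
X[3] = -1+3i

X = [2, -1-3i, 0, -1+3i]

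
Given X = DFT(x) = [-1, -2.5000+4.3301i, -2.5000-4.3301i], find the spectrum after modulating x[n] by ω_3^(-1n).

Modulation property: DFT(ω_3^(-1n)·x[n]) = X[(k-1) mod 3], so circularly shift X by 1 positions.

X[k-1] = [-2.5000-4.3301i, -1, -2.5000+4.3301i]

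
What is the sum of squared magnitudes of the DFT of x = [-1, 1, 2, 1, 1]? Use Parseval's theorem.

Parseval: Σ|x[n]|² = (1/N)Σ|X[k]|², so Σ|X[k]|² = N·Σ|x[n]|² = 5·8.0000

Σ|X[k]|² = N·Σ|x[n]|² = 5·8.0000 = 40.0000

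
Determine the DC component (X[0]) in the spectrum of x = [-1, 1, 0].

X[0] = Σ(n=0 to 2) x[n] · ω_3^0 = Σ x[n]
= (-1) + (1) + (0)

X[0] = 0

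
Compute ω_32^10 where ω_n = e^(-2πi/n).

ω_32^10 = e^(-2πi·10/32)
= cos(-2π·10/32) + i·sin(-2π·10/32)
= cos(-20π/32) + i·sin(-20π/32)

ω_32^10 = cos(-20π/32) + i·sin(-20π/32) = -0.3827-0.9239i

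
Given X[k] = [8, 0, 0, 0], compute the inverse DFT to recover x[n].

x[n] = (1/4) Σ(k=0 to 3) X[k] · e^(2πikn/4)

Computing each x[n]:
x[0] = 2
x[1] = 2
x[2] = 2
x[3] = 2

x = [2, 2, 2, 2]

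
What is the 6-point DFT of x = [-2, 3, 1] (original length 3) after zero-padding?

Original 3-point DFT: [2, -4.0000-1.7321i, -4.0000+1.7321i]
Zero-padded 6-point DFT provides frequency interpolation.

DFT_6([x, 0, ...]) = [2, -1.0000-3.4641i, -4.0000-1.7321i, -4, -4.0000+1.7321i, -1.0000+3.4641i]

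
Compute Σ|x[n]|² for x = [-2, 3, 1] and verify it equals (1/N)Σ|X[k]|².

Time domain:
Σ|x[n]|² = |-2|² + |3|² + |1|² = 14.0000

Frequency domain:
(1/3)Σ|X[k]|² = (1/3)(|2|² + |-4.0000-1.7321i|² + |-4.0000+1.7321i|²) = (1/3)·42.0000 = 14.0000

Both sides agree, confirming Parseval's theorem.

Σ|x[n]|² = (1/N)Σ|X[k]|² = 14.0000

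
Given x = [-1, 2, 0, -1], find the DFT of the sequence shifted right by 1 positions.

Time shift by 1: X_shifted[k] = ω_4^(1k) · X[k]
Shifted x = [-1, -1, 2, 0]

DFT(x[n-1]) = [0, -3+1i, 2, -3-1i]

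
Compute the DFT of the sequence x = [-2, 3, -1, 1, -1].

X[k] = Σ(n=0 to 4) x[n] · ω_5^(nk)
where ω_5 = e^(-2πi/5)

Computing each X[k]:
X[0] = 0
X[1] = -1.3820-2.6287i
X[2] = -3.6180-4.2533i
X[3] = -3.6180+4.2533i
X[4] = -1.3820+2.6287i

X = [0, -1.3820-2.6287i, -3.6180-4.2533i, -3.6180+4.2533i, -1.3820+2.6287i]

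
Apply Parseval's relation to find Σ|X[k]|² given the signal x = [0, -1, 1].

Parseval: Σ|x[n]|² = (1/N)Σ|X[k]|², so Σ|X[k]|² = N·Σ|x[n]|² = 3·2.0000

Σ|X[k]|² = N·Σ|x[n]|² = 3·2.0000 = 6.0000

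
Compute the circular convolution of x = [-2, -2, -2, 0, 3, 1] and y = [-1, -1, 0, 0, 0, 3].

(x ⊛ y)[n] = Σ(m=0 to 5) x[m] · y[(n-m) mod 6]

Computing each output sample:
(x ⊛ y)[0] = -5
(x ⊛ y)[1] = -2
(x ⊛ y)[2] = 4
(x ⊛ y)[3] = 11
(x ⊛ y)[4] = 0
(x ⊛ y)[5] = -10

x ⊛ y = [-5, -2, 4, 11, 0, -10]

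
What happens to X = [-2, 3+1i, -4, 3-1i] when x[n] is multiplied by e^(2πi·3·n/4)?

Modulation property: DFT(ω_4^(-3n)·x[n]) = X[(k-3) mod 4], so circularly shift X by 3 positions.

X[k-3] = [3+1i, -4, 3-1i, -2]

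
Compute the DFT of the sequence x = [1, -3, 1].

X[k] = Σ(n=0 to 2) x[n] · ω_3^(nk)
where ω_3 = e^(-2πi/3)

Computing each X[k]:
X[0] = -1
X[1] = 2.0000+3.4641i
X[2] = 2.0000-3.4641i

X = [-1, 2.0000+3.4641i, 2.0000-3.4641i]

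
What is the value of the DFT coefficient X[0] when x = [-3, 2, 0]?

X[0] = Σ(n=0 to 2) x[n] · ω_3^0 = Σ x[n]
= (-3) + (2) + (0)

X[0] = -1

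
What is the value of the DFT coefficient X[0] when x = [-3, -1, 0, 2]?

X[0] = Σ(n=0 to 3) x[n] · ω_4^0 = Σ x[n]
= (-3) + (-1) + (0) + (2)

X[0] = -2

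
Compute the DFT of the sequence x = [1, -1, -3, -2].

X[k] = Σ(n=0 to 3) x[n] · ω_4^(nk)
where ω_4 = e^(-2πi/4)

Computing each X[k]:
X[0] = -5
X[1] = 4-1i
X[2] = 1
X[3] = 4+1i

X = [-5, 4-1i, 1, 4+1i]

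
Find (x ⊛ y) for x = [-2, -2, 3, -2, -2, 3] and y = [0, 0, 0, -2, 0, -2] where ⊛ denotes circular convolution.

(x ⊛ y)[n] = Σ(m=0 to 5) x[m] · y[(n-m) mod 6]

Computing each output sample:
(x ⊛ y)[0] = 8
(x ⊛ y)[1] = -2
(x ⊛ y)[2] = -2
(x ⊛ y)[3] = 8
(x ⊛ y)[4] = -2
(x ⊛ y)[5] = -2

x ⊛ y = [8, -2, -2, 8, -2, -2]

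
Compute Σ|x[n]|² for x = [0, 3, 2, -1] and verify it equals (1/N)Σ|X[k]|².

Time domain:
Σ|x[n]|² = |0|² + |3|² + |2|² + |-1|² = 14.0000

Frequency domain:
(1/4)Σ|X[k]|² = (1/4)(|4|² + |-2-4i|² + |0|² + |-2+4i|²) = (1/4)·56.0000 = 14.0000

Both sides agree, confirming Parseval's theorem.

Σ|x[n]|² = (1/N)Σ|X[k]|² = 14.0000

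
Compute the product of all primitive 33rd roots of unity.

The primitive 33rd roots of unity are ω_33^k for k coprime to 33: k ∈ {1, 2, 4, 5, 7, 8, 10, 13, 14, 16, 17, 19, 20, 23, 25, 26, 28, 29, 31, 32}
Their product equals the constant term of the cyclotomic polynomial Φ_33(x) up to sign.
For n ≥ 3, the product of all primitive nth roots of unity is 1. (For n=1 it is 1; for n=2 it is -1.)

1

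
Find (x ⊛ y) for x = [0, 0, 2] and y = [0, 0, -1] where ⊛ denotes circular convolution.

(x ⊛ y)[n] = Σ(m=0 to 2) x[m] · y[(n-m) mod 3]

Computing each output sample:
(x ⊛ y)[0] = 0
(x ⊛ y)[1] = -2
(x ⊛ y)[2] = 0

x ⊛ y = [0, -2, 0]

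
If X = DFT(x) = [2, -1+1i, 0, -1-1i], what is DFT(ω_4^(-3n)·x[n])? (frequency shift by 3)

Modulation property: DFT(ω_4^(-3n)·x[n]) = X[(k-3) mod 4], so circularly shift X by 3 positions.

X[k-3] = [-1+1i, 0, -1-1i, 2]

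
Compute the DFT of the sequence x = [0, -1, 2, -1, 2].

X[k] = Σ(n=0 to 4) x[n] · ω_5^(nk)
where ω_5 = e^(-2πi/5)

Computing each X[k]:
X[0] = 2
X[1] = -0.5000+1.0898i
X[2] = -0.5000+4.6165i
X[3] = -0.5000-4.6165i
X[4] = -0.5000-1.0898i

X = [2, -0.5000+1.0898i, -0.5000+4.6165i, -0.5000-4.6165i, -0.5000-1.0898i]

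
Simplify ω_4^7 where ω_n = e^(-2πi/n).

Since ω_4^4 = 1, powers reduce modulo 4.
7 mod 4 = 3
So ω_4^7 = ω_4^3 = e^(-2πi·3/4)

ω_4^7 = ω_4^3 = 1i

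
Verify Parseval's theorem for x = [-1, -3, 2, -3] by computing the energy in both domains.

Time domain:
Σ|x[n]|² = |-1|² + |-3|² + |2|² + |-3|² = 23.0000

Frequency domain:
(1/4)Σ|X[k]|² = (1/4)(|-5|² + |-3|² + |7|² + |-3|²) = (1/4)·92.0000 = 23.0000

Both sides agree, confirming Parseval's theorem.

Σ|x[n]|² = (1/N)Σ|X[k]|² = 23.0000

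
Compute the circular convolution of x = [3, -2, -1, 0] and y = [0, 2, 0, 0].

(x ⊛ y)[n] = Σ(m=0 to 3) x[m] · y[(n-m) mod 4]

Computing each output sample:
(x ⊛ y)[0] = 0
(x ⊛ y)[1] = 6
(x ⊛ y)[2] = -4
(x ⊛ y)[3] = -2

x ⊛ y = [0, 6, -4, -2]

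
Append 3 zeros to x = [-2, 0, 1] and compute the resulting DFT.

Original 3-point DFT: [-1, -2.5000+0.8660i, -2.5000-0.8660i]
Zero-padded 6-point DFT provides frequency interpolation.

DFT_6([x, 0, ...]) = [-1, -2.5000-0.8660i, -2.5000+0.8660i, -1, -2.5000-0.8660i, -2.5000+0.8660i]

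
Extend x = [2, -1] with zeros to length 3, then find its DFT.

Original 2-point DFT: [1, 3]
Zero-padded 3-point DFT provides frequency interpolation.

DFT_3([x, 0, ...]) = [1, 2.5000+0.8660i, 2.5000-0.8660i]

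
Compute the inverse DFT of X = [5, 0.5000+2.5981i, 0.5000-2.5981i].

x[n] = (1/3) Σ(k=0 to 2) X[k] · e^(2πikn/3)

Computing each x[n]:
x[0] = 2
x[1] = 0
x[2] = 3

x = [2, 0, 3]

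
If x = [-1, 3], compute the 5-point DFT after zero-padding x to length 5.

Original 2-point DFT: [2, -4]
Zero-padded 5-point DFT provides frequency interpolation.

DFT_5([x, 0, ...]) = [2, -0.0729-2.8532i, -3.4271-1.7634i, -3.4271+1.7634i, -0.0729+2.8532i]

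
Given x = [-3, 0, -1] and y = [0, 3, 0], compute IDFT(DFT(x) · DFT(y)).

(x ⊛ y)[n] = Σ(m=0 to 2) x[m] · y[(n-m) mod 3]

Computing each output sample:
(x ⊛ y)[0] = -3
(x ⊛ y)[1] = -9
(x ⊛ y)[2] = 0

x ⊛ y = [-3, -9, 0]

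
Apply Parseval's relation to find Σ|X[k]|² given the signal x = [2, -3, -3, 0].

Parseval: Σ|x[n]|² = (1/N)Σ|X[k]|², so Σ|X[k]|² = N·Σ|x[n]|² = 4·22.0000

Σ|X[k]|² = N·Σ|x[n]|² = 4·22.0000 = 88.0000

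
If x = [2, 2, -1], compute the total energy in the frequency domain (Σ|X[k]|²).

Parseval: Σ|x[n]|² = (1/N)Σ|X[k]|², so Σ|X[k]|² = N·Σ|x[n]|² = 3·9.0000

Σ|X[k]|² = N·Σ|x[n]|² = 3·9.0000 = 27.0000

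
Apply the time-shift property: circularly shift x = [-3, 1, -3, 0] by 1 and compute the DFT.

Time shift by 1: X_shifted[k] = ω_4^(1k) · X[k]
Shifted x = [0, -3, 1, -3]

DFT(x[n-1]) = [-5, -1, 7, -1]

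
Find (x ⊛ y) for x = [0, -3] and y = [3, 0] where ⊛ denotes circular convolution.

(x ⊛ y)[n] = Σ(m=0 to 1) x[m] · y[(n-m) mod 2]

Computing each output sample:
(x ⊛ y)[0] = 0
(x ⊛ y)[1] = -9

x ⊛ y = [0, -9]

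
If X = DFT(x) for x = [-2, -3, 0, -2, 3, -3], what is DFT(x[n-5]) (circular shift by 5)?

Time shift by 5: X_shifted[k] = ω_6^(5k) · X[k]
Shifted x = [-3, 0, -2, 3, -3, -2]

DFT(x[n-5]) = [-7, -4.5000-2.5981i, 3.5000-0.8660i, -9, 3.5000+0.8660i, -4.5000+2.5981i]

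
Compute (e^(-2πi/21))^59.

Since ω_21^21 = 1, powers reduce modulo 21.
59 mod 21 = 17
So ω_21^59 = ω_21^17 = e^(-2πi·17/21)

ω_21^59 = ω_21^17 = 0.3653+0.9309i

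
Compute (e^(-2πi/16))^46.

Since ω_16^16 = 1, powers reduce modulo 16.
46 mod 16 = 14
So ω_16^46 = ω_16^14 = e^(-2πi·14/16)

ω_16^46 = ω_16^14 = 0.7071+0.7071i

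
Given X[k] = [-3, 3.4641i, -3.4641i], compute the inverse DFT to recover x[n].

x[n] = (1/3) Σ(k=0 to 2) X[k] · e^(2πikn/3)

Computing each x[n]:
x[0] = -1
x[1] = -3
x[2] = 1

x = [-1, -3, 1]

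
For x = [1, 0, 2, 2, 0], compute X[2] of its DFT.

X[2] = Σ(n=0 to 4) x[n] · ω_5^(2n) where ω_5 = e^(-2πi/5)
= (1)·ω_5^0 + (0)·ω_5^2 + (2)·ω_5^4 + (2)·ω_5^6 + (0)·ω_5^8

X[2] = 2.2361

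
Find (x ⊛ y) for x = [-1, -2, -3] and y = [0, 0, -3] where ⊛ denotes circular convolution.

(x ⊛ y)[n] = Σ(m=0 to 2) x[m] · y[(n-m) mod 3]

Computing each output sample:
(x ⊛ y)[0] = 6
(x ⊛ y)[1] = 9
(x ⊛ y)[2] = 3

x ⊛ y = [6, 9, 3]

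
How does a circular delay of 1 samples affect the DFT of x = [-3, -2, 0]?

Time shift by 1: X_shifted[k] = ω_3^(1k) · X[k]
Shifted x = [0, -3, -2]

DFT(x[n-1]) = [-5, 2.5000+0.8660i, 2.5000-0.8660i]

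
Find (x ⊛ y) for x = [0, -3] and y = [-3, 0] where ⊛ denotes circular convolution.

(x ⊛ y)[n] = Σ(m=0 to 1) x[m] · y[(n-m) mod 2]

Computing each output sample:
(x ⊛ y)[0] = 0
(x ⊛ y)[1] = 9

x ⊛ y = [0, 9]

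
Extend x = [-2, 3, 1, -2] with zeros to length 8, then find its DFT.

Original 4-point DFT: [0, -3-5i, -2, -3+5i]
Zero-padded 8-point DFT provides frequency interpolation.

DFT_8([x, 0, ...]) = [0, 1.5355-1.7071i, -3-5i, -5.5355+0.2929i, -2, -5.5355-0.2929i, -3+5i, 1.5355+1.7071i]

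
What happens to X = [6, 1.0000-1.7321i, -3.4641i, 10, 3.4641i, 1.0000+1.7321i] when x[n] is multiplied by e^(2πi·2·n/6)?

Modulation property: DFT(ω_6^(-2n)·x[n]) = X[(k-2) mod 6], so circularly shift X by 2 positions.

X[k-2] = [3.4641i, 1.0000+1.7321i, 6, 1.0000-1.7321i, -3.4641i, 10]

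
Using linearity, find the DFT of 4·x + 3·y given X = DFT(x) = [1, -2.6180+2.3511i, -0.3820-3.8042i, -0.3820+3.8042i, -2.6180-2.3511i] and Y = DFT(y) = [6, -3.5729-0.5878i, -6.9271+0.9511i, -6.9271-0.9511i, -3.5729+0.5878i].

By linearity: DFT(4x + 3y) = 4·DFT(x) + 3·DFT(y)
= 4·[1, -2.6180+2.3511i, -0.3820-3.8042i, -0.3820+3.8042i, -2.6180-2.3511i] + 3·[6, -3.5729-0.5878i, -6.9271+0.9511i, -6.9271-0.9511i, -3.5729+0.5878i]

Computing element-wise:
Z[0] = 4·(1) + 3·(6) = 22
Z[1] = 4·(-2.6180+2.3511i) + 3·(-3.5729-0.5878i) = -21.1907+7.6410i
Z[2] = 4·(-0.3820-3.8042i) + 3·(-6.9271+0.9511i) = -22.3093-12.3635i
Z[3] = 4·(-0.3820+3.8042i) + 3·(-6.9271-0.9511i) = -22.3093+12.3635i
Z[4] = 4·(-2.6180-2.3511i) + 3·(-3.5729+0.5878i) = -21.1907-7.6410i

DFT(4x + 3y) = 4·X + 3·Y = [22, -21.1907+7.6410i, -22.3093-12.3635i, -22.3093+12.3635i, -21.1907-7.6410i]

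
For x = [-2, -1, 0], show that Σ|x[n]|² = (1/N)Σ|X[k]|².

Time domain:
Σ|x[n]|² = |-2|² + |-1|² + |0|² = 5.0000

Frequency domain:
(1/3)Σ|X[k]|² = (1/3)(|-3|² + |-1.5000+0.8660i|² + |-1.5000-0.8660i|²) = (1/3)·15.0000 = 5.0000

Both sides agree, confirming Parseval's theorem.

Σ|x[n]|² = (1/N)Σ|X[k]|² = 5.0000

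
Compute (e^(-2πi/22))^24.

Since ω_22^22 = 1, powers reduce modulo 22.
24 mod 22 = 2
So ω_22^24 = ω_22^2 = e^(-2πi·2/22)

ω_22^24 = ω_22^2 = 0.8413-0.5406i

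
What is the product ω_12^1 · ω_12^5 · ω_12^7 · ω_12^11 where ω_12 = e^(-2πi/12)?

The primitive 12th roots of unity are ω_12^k for k coprime to 12: k ∈ {1, 5, 7, 11}
Their product equals the constant term of the cyclotomic polynomial Φ_12(x) up to sign.
For n ≥ 3, the product of all primitive nth roots of unity is 1. (For n=1 it is 1; for n=2 it is -1.)

1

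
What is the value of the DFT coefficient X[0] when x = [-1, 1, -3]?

X[0] = Σ(n=0 to 2) x[n] · ω_3^0 = Σ x[n]
= (-1) + (1) + (-3)

X[0] = -3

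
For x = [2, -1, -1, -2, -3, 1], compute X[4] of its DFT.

X[4] = Σ(n=0 to 5) x[n] · ω_6^(4n) where ω_6 = e^(-2πi/6)
= (2)·ω_6^0 + (-1)·ω_6^4 + (-1)·ω_6^8 + (-2)·ω_6^12 + (-3)·ω_6^16 + (1)·ω_6^20

X[4] = 2.0000-3.4641i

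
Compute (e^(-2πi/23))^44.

Since ω_23^23 = 1, powers reduce modulo 23.
44 mod 23 = 21
So ω_23^44 = ω_23^21 = e^(-2πi·21/23)

ω_23^44 = ω_23^21 = 0.8544+0.5196i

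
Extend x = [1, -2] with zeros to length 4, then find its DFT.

Original 2-point DFT: [-1, 3]
Zero-padded 4-point DFT provides frequency interpolation.

DFT_4([x, 0, ...]) = [-1, 1+2i, 3, 1-2i]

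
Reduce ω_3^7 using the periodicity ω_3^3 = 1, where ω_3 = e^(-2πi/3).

Since ω_3^3 = 1, powers reduce modulo 3.
7 mod 3 = 1
So ω_3^7 = ω_3^1 = e^(-2πi·1/3)

ω_3^7 = ω_3^1 = -0.5000-0.8660i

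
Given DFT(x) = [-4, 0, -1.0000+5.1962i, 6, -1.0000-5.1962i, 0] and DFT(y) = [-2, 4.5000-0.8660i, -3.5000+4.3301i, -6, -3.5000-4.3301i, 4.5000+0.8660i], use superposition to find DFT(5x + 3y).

By linearity: DFT(5x + 3y) = 5·DFT(x) + 3·DFT(y)
= 5·[-4, 0, -1.0000+5.1962i, 6, -1.0000-5.1962i, 0] + 3·[-2, 4.5000-0.8660i, -3.5000+4.3301i, -6, -3.5000-4.3301i, 4.5000+0.8660i]

Computing element-wise:
Z[0] = 5·(-4) + 3·(-2) = -26
Z[1] = 5·(0) + 3·(4.5000-0.8660i) = 13.5000-2.5980i
Z[2] = 5·(-1.0000+5.1962i) + 3·(-3.5000+4.3301i) = -15.5000+38.9713i
Z[3] = 5·(6) + 3·(-6) = 12
Z[4] = 5·(-1.0000-5.1962i) + 3·(-3.5000-4.3301i) = -15.5000-38.9713i
Z[5] = 5·(0) + 3·(4.5000+0.8660i) = 13.5000+2.5980i

DFT(5x + 3y) = 5·X + 3·Y = [-26, 13.5000-2.5980i, -15.5000+38.9713i, 12, -15.5000-38.9713i, 13.5000+2.5980i]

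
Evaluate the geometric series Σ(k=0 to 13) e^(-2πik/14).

Sum of all nth roots of unity equals 0 for n > 1 (geometric series with r ≠ 1).

0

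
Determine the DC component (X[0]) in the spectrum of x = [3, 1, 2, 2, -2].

X[0] = Σ(n=0 to 4) x[n] · ω_5^0 = Σ x[n]
= (3) + (1) + (2) + (2) + (-2)

X[0] = 6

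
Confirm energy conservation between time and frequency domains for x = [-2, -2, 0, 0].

Time domain:
Σ|x[n]|² = |-2|² + |-2|² + |0|² + |0|² = 8.0000

Frequency domain:
(1/4)Σ|X[k]|² = (1/4)(|-4|² + |-2+2i|² + |0|² + |-2-2i|²) = (1/4)·32.0000 = 8.0000

Both sides agree, confirming Parseval's theorem.

Σ|x[n]|² = (1/N)Σ|X[k]|² = 8.0000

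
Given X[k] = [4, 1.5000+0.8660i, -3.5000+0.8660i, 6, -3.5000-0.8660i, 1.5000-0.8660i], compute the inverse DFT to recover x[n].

x[n] = (1/6) Σ(k=0 to 5) X[k] · e^(2πikn/6)

Computing each x[n]:
x[0] = 1
x[1] = 0
x[2] = 2
x[3] = -2
x[4] = 2
x[5] = 1

x = [1, 0, 2, -2, 2, 1]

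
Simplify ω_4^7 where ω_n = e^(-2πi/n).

Since ω_4^4 = 1, powers reduce modulo 4.
7 mod 4 = 3
So ω_4^7 = ω_4^3 = e^(-2πi·3/4)

ω_4^7 = ω_4^3 = 1i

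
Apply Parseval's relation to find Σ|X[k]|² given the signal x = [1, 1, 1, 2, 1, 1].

Parseval: Σ|x[n]|² = (1/N)Σ|X[k]|², so Σ|X[k]|² = N·Σ|x[n]|² = 6·9.0000

Σ|X[k]|² = N·Σ|x[n]|² = 6·9.0000 = 54.0000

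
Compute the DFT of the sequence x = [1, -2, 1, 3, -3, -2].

X[k] = Σ(n=0 to 5) x[n] · ω_6^(nk)
where ω_6 = e^(-2πi/6)

Computing each X[k]:
X[0] = -2
X[1] = -3.0000-3.4641i
X[2] = 7.0000+3.4641i
X[3] = 0
X[4] = 7.0000-3.4641i
X[5] = -3.0000+3.4641i

X = [-2, -3.0000-3.4641i, 7.0000+3.4641i, 0, 7.0000-3.4641i, -3.0000+3.4641i]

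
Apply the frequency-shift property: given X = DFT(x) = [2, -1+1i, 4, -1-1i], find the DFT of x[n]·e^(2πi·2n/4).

Modulation property: DFT(ω_4^(-2n)·x[n]) = X[(k-2) mod 4], so circularly shift X by 2 positions.

X[k-2] = [4, -1-1i, 2, -1+1i]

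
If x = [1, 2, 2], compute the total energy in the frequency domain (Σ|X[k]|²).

Parseval: Σ|x[n]|² = (1/N)Σ|X[k]|², so Σ|X[k]|² = N·Σ|x[n]|² = 3·9.0000

Σ|X[k]|² = N·Σ|x[n]|² = 3·9.0000 = 27.0000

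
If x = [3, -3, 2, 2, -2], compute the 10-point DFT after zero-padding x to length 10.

Original 5-point DFT: [2, -1.7812+0.9511i, 8.2812+0.5878i, 8.2812-0.5878i, -1.7812-0.9511i]
Zero-padded 10-point DFT provides frequency interpolation.

DFT_10([x, 0, ...]) = [2, 2.1910-0.8653i, -1.7812+0.9511i, 3.3090+7.1064i, 8.2812+0.5878i, 4, 8.2812-0.5878i, 3.3090-7.1064i, -1.7812-0.9511i, 2.1910+0.8653i]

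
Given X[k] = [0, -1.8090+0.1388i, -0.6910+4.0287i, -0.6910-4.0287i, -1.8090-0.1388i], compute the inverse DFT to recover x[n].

x[n] = (1/5) Σ(k=0 to 4) X[k] · e^(2πikn/5)

Computing each x[n]:
x[0] = -1
x[1] = -1
x[2] = 2
x[3] = -1
x[4] = 1

x = [-1, -1, 2, -1, 1]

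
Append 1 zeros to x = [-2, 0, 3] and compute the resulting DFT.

Original 3-point DFT: [1, -3.5000+2.5981i, -3.5000-2.5981i]
Zero-padded 4-point DFT provides frequency interpolation.

DFT_4([x, 0, ...]) = [1, -5, 1, -5]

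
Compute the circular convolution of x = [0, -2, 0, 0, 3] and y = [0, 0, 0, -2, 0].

(x ⊛ y)[n] = Σ(m=0 to 4) x[m] · y[(n-m) mod 5]

Computing each output sample:
(x ⊛ y)[0] = 0
(x ⊛ y)[1] = 0
(x ⊛ y)[2] = -6
(x ⊛ y)[3] = 0
(x ⊛ y)[4] = 4

x ⊛ y = [0, 0, -6, 0, 4]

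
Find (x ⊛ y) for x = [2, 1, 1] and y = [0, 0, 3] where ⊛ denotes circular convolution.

(x ⊛ y)[n] = Σ(m=0 to 2) x[m] · y[(n-m) mod 3]

Computing each output sample:
(x ⊛ y)[0] = 3
(x ⊛ y)[1] = 3
(x ⊛ y)[2] = 6

x ⊛ y = [3, 3, 6]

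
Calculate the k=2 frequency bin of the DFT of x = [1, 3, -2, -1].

X[2] = Σ(n=0 to 3) x[n] · ω_4^(2n) where ω_4 = e^(-2πi/4)
= (1)·ω_4^0 + (3)·ω_4^2 + (-2)·ω_4^4 + (-1)·ω_4^6

X[2] = -3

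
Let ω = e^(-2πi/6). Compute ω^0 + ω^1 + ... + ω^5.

Sum of all nth roots of unity equals 0 for n > 1 (geometric series with r ≠ 1).

0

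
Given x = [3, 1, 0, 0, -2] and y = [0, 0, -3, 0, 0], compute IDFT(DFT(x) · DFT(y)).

(x ⊛ y)[n] = Σ(m=0 to 4) x[m] · y[(n-m) mod 5]

Computing each output sample:
(x ⊛ y)[0] = 0
(x ⊛ y)[1] = 6
(x ⊛ y)[2] = -9
(x ⊛ y)[3] = -3
(x ⊛ y)[4] = 0

x ⊛ y = [0, 6, -9, -3, 0]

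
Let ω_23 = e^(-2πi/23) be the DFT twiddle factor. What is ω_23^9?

ω_23^9 = e^(-2πi·9/23)
= cos(-2π·9/23) + i·sin(-2π·9/23)
= cos(-18π/23) + i·sin(-18π/23)

ω_23^9 = cos(-18π/23) + i·sin(-18π/23) = -0.7757-0.6311i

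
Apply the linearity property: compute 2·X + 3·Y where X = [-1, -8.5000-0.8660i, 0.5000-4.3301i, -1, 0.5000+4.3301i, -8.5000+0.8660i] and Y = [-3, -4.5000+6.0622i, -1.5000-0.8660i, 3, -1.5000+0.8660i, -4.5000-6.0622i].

By linearity: DFT(2x + 3y) = 2·DFT(x) + 3·DFT(y)
= 2·[-1, -8.5000-0.8660i, 0.5000-4.3301i, -1, 0.5000+4.3301i, -8.5000+0.8660i] + 3·[-3, -4.5000+6.0622i, -1.5000-0.8660i, 3, -1.5000+0.8660i, -4.5000-6.0622i]

Computing element-wise:
Z[0] = 2·(-1) + 3·(-3) = -11
Z[1] = 2·(-8.5000-0.8660i) + 3·(-4.5000+6.0622i) = -30.5000+16.4546i
Z[2] = 2·(0.5000-4.3301i) + 3·(-1.5000-0.8660i) = -3.5000-11.2582i
Z[3] = 2·(-1) + 3·(3) = 7
Z[4] = 2·(0.5000+4.3301i) + 3·(-1.5000+0.8660i) = -3.5000+11.2582i
Z[5] = 2·(-8.5000+0.8660i) + 3·(-4.5000-6.0622i) = -30.5000-16.4546i

DFT(2x + 3y) = 2·X + 3·Y = [-11, -30.5000+16.4546i, -3.5000-11.2582i, 7, -3.5000+11.2582i, -30.5000-16.4546i]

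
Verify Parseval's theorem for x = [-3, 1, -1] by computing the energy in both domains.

Time domain:
Σ|x[n]|² = |-3|² + |1|² + |-1|² = 11.0000

Frequency domain:
(1/3)Σ|X[k]|² = (1/3)(|-3|² + |-3.0000-1.7321i|² + |-3.0000+1.7321i|²) = (1/3)·33.0000 = 11.0000

Both sides agree, confirming Parseval's theorem.

Σ|x[n]|² = (1/N)Σ|X[k]|² = 11.0000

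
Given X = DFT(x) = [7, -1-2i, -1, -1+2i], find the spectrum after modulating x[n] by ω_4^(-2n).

Modulation property: DFT(ω_4^(-2n)·x[n]) = X[(k-2) mod 4], so circularly shift X by 2 positions.

X[k-2] = [-1, -1+2i, 7, -1-2i]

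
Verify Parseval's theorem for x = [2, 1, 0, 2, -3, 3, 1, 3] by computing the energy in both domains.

Time domain:
Σ|x[n]|² = |2|² + |1|² + |0|² + |2|² + |-3|² + |3|² + |1|² + |3|² = 37.0000

Frequency domain:
(1/8)Σ|X[k]|² = (1/8)(|9|² + |4.2929+3.1213i|² + |-2+1i|² + |5.7071+1.1213i|² + |-9|² + |5.7071-1.1213i|² + |-2-1i|² + |4.2929-3.1213i|²) = (1/8)·296.0000 = 37.0000

Both sides agree, confirming Parseval's theorem.

Σ|x[n]|² = (1/N)Σ|X[k]|² = 37.0000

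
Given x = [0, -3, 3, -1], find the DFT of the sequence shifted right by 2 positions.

Time shift by 2: X_shifted[k] = ω_4^(2k) · X[k]
Shifted x = [3, -1, 0, -3]

DFT(x[n-2]) = [-1, 3-2i, 7, 3+2i]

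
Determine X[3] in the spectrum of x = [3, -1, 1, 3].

X[3] = Σ(n=0 to 3) x[n] · ω_4^(3n) where ω_4 = e^(-2πi/4)
= (3)·ω_4^0 + (-1)·ω_4^3 + (1)·ω_4^6 + (3)·ω_4^9

X[3] = 2-4i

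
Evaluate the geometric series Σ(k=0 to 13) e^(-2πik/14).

Sum of all nth roots of unity equals 0 for n > 1 (geometric series with r ≠ 1).

0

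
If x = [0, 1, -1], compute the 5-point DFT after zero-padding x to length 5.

Original 3-point DFT: [0, -1.7321i, 1.7321i]
Zero-padded 5-point DFT provides frequency interpolation.

DFT_5([x, 0, ...]) = [0, 1.1180-0.3633i, -1.1180-1.5388i, -1.1180+1.5388i, 1.1180+0.3633i]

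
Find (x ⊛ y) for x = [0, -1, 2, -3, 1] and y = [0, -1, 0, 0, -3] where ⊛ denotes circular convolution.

(x ⊛ y)[n] = Σ(m=0 to 4) x[m] · y[(n-m) mod 5]

Computing each output sample:
(x ⊛ y)[0] = 2
(x ⊛ y)[1] = -6
(x ⊛ y)[2] = 10
(x ⊛ y)[3] = -5
(x ⊛ y)[4] = 3

x ⊛ y = [2, -6, 10, -5, 3]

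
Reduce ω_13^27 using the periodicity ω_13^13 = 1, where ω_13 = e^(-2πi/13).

Since ω_13^13 = 1, powers reduce modulo 13.
27 mod 13 = 1
So ω_13^27 = ω_13^1 = e^(-2πi·1/13)

ω_13^27 = ω_13^1 = 0.8855-0.4647i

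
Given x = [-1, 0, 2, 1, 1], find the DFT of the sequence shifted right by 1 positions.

Time shift by 1: X_shifted[k] = ω_5^(1k) · X[k]
Shifted x = [1, -1, 0, 2, 1]

DFT(x[n-1]) = [3, -0.6180+3.0777i, 1.6180-0.7265i, 1.6180+0.7265i, -0.6180-3.0777i]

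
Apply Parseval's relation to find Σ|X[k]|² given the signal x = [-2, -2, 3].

Parseval: Σ|x[n]|² = (1/N)Σ|X[k]|², so Σ|X[k]|² = N·Σ|x[n]|² = 3·17.0000

Σ|X[k]|² = N·Σ|x[n]|² = 3·17.0000 = 51.0000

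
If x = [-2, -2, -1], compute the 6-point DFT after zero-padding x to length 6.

Original 3-point DFT: [-5, -0.5000+0.8660i, -0.5000-0.8660i]
Zero-padded 6-point DFT provides frequency interpolation.

DFT_6([x, 0, ...]) = [-5, -2.5000+2.5981i, -0.5000+0.8660i, -1, -0.5000-0.8660i, -2.5000-2.5981i]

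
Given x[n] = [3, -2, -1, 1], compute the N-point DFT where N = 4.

X[k] = Σ(n=0 to 3) x[n] · ω_4^(nk)
where ω_4 = e^(-2πi/4)

Computing each X[k]:
X[0] = 1
X[1] = 4+3i
X[2] = 3
X[3] = 4-3i

X = [1, 4+3i, 3, 4-3i]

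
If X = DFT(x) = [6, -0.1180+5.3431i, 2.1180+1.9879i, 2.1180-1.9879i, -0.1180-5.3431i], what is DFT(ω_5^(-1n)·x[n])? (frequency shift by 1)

Modulation property: DFT(ω_5^(-1n)·x[n]) = X[(k-1) mod 5], so circularly shift X by 1 positions.

X[k-1] = [-0.1180-5.3431i, 6, -0.1180+5.3431i, 2.1180+1.9879i, 2.1180-1.9879i]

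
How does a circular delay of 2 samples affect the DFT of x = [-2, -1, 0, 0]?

Time shift by 2: X_shifted[k] = ω_4^(2k) · X[k]
Shifted x = [0, 0, -2, -1]

DFT(x[n-2]) = [-3, 2-1i, -1, 2+1i]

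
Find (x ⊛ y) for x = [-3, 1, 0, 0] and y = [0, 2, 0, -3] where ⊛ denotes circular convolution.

(x ⊛ y)[n] = Σ(m=0 to 3) x[m] · y[(n-m) mod 4]

Computing each output sample:
(x ⊛ y)[0] = -3
(x ⊛ y)[1] = -6
(x ⊛ y)[2] = 2
(x ⊛ y)[3] = 9

x ⊛ y = [-3, -6, 2, 9]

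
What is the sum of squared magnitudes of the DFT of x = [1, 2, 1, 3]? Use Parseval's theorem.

Parseval: Σ|x[n]|² = (1/N)Σ|X[k]|², so Σ|X[k]|² = N·Σ|x[n]|² = 4·15.0000

Σ|X[k]|² = N·Σ|x[n]|² = 4·15.0000 = 60.0000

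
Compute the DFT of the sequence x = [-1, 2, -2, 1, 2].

X[k] = Σ(n=0 to 4) x[n] · ω_5^(nk)
where ω_5 = e^(-2πi/5)

Computing each X[k]:
X[0] = 2
X[1] = 1.0451+1.7634i
X[2] = -4.5451-2.8532i
X[3] = -4.5451+2.8532i
X[4] = 1.0451-1.7634i

X = [2, 1.0451+1.7634i, -4.5451-2.8532i, -4.5451+2.8532i, 1.0451-1.7634i]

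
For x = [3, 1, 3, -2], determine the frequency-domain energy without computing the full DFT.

Parseval: Σ|x[n]|² = (1/N)Σ|X[k]|², so Σ|X[k]|² = N·Σ|x[n]|² = 4·23.0000

Σ|X[k]|² = N·Σ|x[n]|² = 4·23.0000 = 92.0000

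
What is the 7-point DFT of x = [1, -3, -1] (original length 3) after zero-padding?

Original 3-point DFT: [-3, 3.0000+1.7321i, 3.0000-1.7321i]
Zero-padded 7-point DFT provides frequency interpolation.

DFT_7([x, 0, ...]) = [-3, -0.6479+3.3204i, 2.5685+2.4909i, 3.0794+0.5198i, 3.0794-0.5198i, 2.5685-2.4909i, -0.6479-3.3204i]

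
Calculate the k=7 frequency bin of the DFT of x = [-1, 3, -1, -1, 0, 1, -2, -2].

X[7] = Σ(n=0 to 7) x[n] · ω_8^(7n) where ω_8 = e^(-2πi/8)
= (-1)·ω_8^0 + (3)·ω_8^7 + (-1)·ω_8^14 + (-1)·ω_8^21 + (0)·ω_8^28 + (1)·ω_8^35 + (-2)·ω_8^42 + (-2)·ω_8^49

X[7] = -0.2929+3.1213i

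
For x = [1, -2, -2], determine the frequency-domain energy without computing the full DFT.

Parseval: Σ|x[n]|² = (1/N)Σ|X[k]|², so Σ|X[k]|² = N·Σ|x[n]|² = 3·9.0000

Σ|X[k]|² = N·Σ|x[n]|² = 3·9.0000 = 27.0000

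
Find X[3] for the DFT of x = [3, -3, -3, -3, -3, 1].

X[3] = Σ(n=0 to 5) x[n] · ω_6^(3n) where ω_6 = e^(-2πi/6)
= (3)·ω_6^0 + (-3)·ω_6^3 + (-3)·ω_6^6 + (-3)·ω_6^9 + (-3)·ω_6^12 + (1)·ω_6^15

X[3] = 2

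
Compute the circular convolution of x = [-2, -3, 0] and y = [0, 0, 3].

(x ⊛ y)[n] = Σ(m=0 to 2) x[m] · y[(n-m) mod 3]

Computing each output sample:
(x ⊛ y)[0] = -9
(x ⊛ y)[1] = 0
(x ⊛ y)[2] = -6

x ⊛ y = [-9, 0, -6]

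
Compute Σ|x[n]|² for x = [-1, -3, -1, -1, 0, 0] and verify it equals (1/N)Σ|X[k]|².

Time domain:
Σ|x[n]|² = |-1|² + |-3|² + |-1|² + |-1|² + |0|² + |0|² = 12.0000

Frequency domain:
(1/6)Σ|X[k]|² = (1/6)(|-6|² + |-1.0000+3.4641i|² + |1.7321i|² + |2|² + |-1.7321i|² + |-1.0000-3.4641i|²) = (1/6)·72.0000 = 12.0000

Both sides agree, confirming Parseval's theorem.

Σ|x[n]|² = (1/N)Σ|X[k]|² = 12.0000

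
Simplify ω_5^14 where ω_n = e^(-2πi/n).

Since ω_5^5 = 1, powers reduce modulo 5.
14 mod 5 = 4
So ω_5^14 = ω_5^4 = e^(-2πi·4/5)

ω_5^14 = ω_5^4 = 0.3090+0.9511i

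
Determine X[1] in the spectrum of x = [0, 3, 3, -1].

X[1] = Σ(n=0 to 3) x[n] · ω_4^(1n) where ω_4 = e^(-2πi/4)
= (0)·ω_4^0 + (3)·ω_4^1 + (3)·ω_4^2 + (-1)·ω_4^3

X[1] = -3-4i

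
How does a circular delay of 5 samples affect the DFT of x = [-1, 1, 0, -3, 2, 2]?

Time shift by 5: X_shifted[k] = ω_6^(5k) · X[k]
Shifted x = [1, 0, -3, 2, 2, -1]

DFT(x[n-5]) = [1, -1.0000+3.4641i, 4.0000-5.1962i, -1, 4.0000+5.1962i, -1.0000-3.4641i]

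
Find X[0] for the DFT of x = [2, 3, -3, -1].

X[0] = Σ(n=0 to 3) x[n] · ω_4^0 = Σ x[n]
= (2) + (3) + (-3) + (-1)

X[0] = 1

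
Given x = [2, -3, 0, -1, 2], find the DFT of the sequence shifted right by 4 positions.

Time shift by 4: X_shifted[k] = ω_5^(4k) · X[k]
Shifted x = [-3, 0, -1, 2, 2]

DFT(x[n-4]) = [0, -3.1910+3.6655i, -4.3090-1.6776i, -4.3090+1.6776i, -3.1910-3.6655i]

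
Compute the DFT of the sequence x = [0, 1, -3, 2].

X[k] = Σ(n=0 to 3) x[n] · ω_4^(nk)
where ω_4 = e^(-2πi/4)

Computing each X[k]:
X[0] = 0
X[1] = 3+1i
X[2] = -6
X[3] = 3-1i

X = [0, 3+1i, -6, 3-1i]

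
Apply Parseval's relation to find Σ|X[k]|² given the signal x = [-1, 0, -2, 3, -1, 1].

Parseval: Σ|x[n]|² = (1/N)Σ|X[k]|², so Σ|X[k]|² = N·Σ|x[n]|² = 6·16.0000

Σ|X[k]|² = N·Σ|x[n]|² = 6·16.0000 = 96.0000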